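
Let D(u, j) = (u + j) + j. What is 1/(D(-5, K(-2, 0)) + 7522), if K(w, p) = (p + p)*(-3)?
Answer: 1/7517 ≈ 0.00013303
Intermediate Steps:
K(w, p) = -6*p (K(w, p) = (2*p)*(-3) = -6*p)
D(u, j) = u + 2*j (D(u, j) = (j + u) + j = u + 2*j)
1/(D(-5, K(-2, 0)) + 7522) = 1/((-5 + 2*(-6*0)) + 7522) = 1/((-5 + 2*0) + 7522) = 1/((-5 + 0) + 7522) = 1/(-5 + 7522) = 1/7517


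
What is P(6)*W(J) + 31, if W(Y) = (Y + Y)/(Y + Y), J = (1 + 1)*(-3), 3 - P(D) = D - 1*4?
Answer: 32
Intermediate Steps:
P(D) = 7 - D (P(D) = 3 - (D - 1*4) = 3 - (D - 4) = 3 - (-4 + D) = 3 + (4 - D) = 7 - D)
J = -6 (J = 2*(-3) = -6)
W(Y) = 1 (W(Y) = (2*Y)/((2*Y)) = (2*Y)*(1/(2*Y)) = 1)
P(6)*W(J) + 31 = (7 - 1*6)*1 + 31 = (7 - 6)*1 + 31 = 1*1 + 31 = 1 + 31 = 32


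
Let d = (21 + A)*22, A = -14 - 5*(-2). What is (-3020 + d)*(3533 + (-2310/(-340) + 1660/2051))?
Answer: -46664183727/4981 ≈ -9.3684e+6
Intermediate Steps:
A = -4 (A = -14 + 10 = -4)
d = 374 (d = (21 - 4)*22 = 17*22 = 374)
(-3020 + d)*(3533 + (-2310/(-340) + 1660/2051)) = (-3020 + 374)*(3533 + (-2310/(-340) + 1660/2051)) = -2646*(3533 + (-2310*(-1/340) + 1660*(1/2051))) = -2646*(3533 + (231/34 + 1660/2051)) = -2646*(3533 + 530221/69734) = -2646*246900443/69734 = -46664183727/4981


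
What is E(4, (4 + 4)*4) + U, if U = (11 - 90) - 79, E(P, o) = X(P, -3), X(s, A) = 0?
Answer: -158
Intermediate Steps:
E(P, o) = 0
U = -158 (U = -79 - 79 = -158)
E(4, (4 + 4)*4) + U = 0 - 158 = -158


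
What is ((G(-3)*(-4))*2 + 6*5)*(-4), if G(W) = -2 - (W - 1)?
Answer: -56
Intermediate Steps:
G(W) = -1 - W (G(W) = -2 - (-1 + W) = -2 + (1 - W) = -1 - W)
((G(-3)*(-4))*2 + 6*5)*(-4) = (((-1 - 1*(-3))*(-4))*2 + 6*5)*(-4) = (((-1 + 3)*(-4))*2 + 30)*(-4) = ((2*(-4))*2 + 30)*(-4) = (-8*2 + 30)*(-4) = (-16 + 30)*(-4) = 14*(-4) = -56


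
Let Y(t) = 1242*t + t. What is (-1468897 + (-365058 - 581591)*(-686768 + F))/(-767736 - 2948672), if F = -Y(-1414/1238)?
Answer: -100399138873079/575114138 ≈ -1.7457e+5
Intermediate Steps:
Y(t) = 1243*t
F = 878801/619 (F = -1243*(-1414/1238) = -1243*(-1414*1/1238) = -1243*(-707)/619 = -1*(-878801/619) = 878801/619 ≈ 1419.7)
(-1468897 + (-365058 - 581591)*(-686768 + F))/(-767736 - 2948672) = (-1468897 + (-365058 - 581591)*(-686768 + 878801/619))/(-767736 - 2948672) = (-1468897 - 946649*(-424230591/619))/(-3716408) = (-1468897 + 401597464739559/619)*(-1/3716408) = (401596555492316/619)*(-1/3716408) = -100399138873079/575114138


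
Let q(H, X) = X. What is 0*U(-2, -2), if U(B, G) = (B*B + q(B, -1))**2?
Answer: 0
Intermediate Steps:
U(B, G) = (-1 + B**2)**2 (U(B, G) = (B*B - 1)**2 = (B**2 - 1)**2 = (-1 + B**2)**2)
0*U(-2, -2) = 0*(-1 + (-2)**2)**2 = 0*(-1 + 4)**2 = 0*3**2 = 0*9 = 0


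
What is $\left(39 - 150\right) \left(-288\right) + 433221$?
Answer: $465189$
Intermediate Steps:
$\left(39 - 150\right) \left(-288\right) + 433221 = \left(-111\right) \left(-288\right) + 433221 = 31968 + 433221 = 465189$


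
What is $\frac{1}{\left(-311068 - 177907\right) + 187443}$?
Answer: $- \frac{1}{301532} \approx -3.3164 \cdot 10^{-6}$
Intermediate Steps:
$\frac{1}{\left(-311068 - 177907\right) + 187443} = \frac{1}{-488975 + 187443} = \frac{1}{-301532} = - \frac{1}{301532}$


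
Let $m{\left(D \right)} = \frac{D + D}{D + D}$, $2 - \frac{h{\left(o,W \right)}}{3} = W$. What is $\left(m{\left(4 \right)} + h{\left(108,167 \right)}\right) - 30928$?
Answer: $-31422$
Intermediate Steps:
$h{\left(o,W \right)} = 6 - 3 W$
$m{\left(D \right)} = 1$ ($m{\left(D \right)} = \frac{2 D}{2 D} = 2 D \frac{1}{2 D} = 1$)
$\left(m{\left(4 \right)} + h{\left(108,167 \right)}\right) - 30928 = \left(1 + \left(6 - 501\right)\right) - 30928 = \left(1 - 495\right) - 30928 = -494 - 30928 = -31422$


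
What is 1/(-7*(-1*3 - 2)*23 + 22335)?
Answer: 1/23140 ≈ 4.3215e-5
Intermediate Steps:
1/(-7*(-1*3 - 2)*23 + 22335) = 1/(-7*(-3 - 2)*23 + 22335) = 1/(-7*(-5)*23 + 22335) = 1/(35*23 + 22335) = 1/(805 + 22335) = 1/23140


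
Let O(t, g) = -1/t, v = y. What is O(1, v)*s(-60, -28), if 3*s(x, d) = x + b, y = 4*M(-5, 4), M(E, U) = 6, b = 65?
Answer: -5/3 ≈ -1.6667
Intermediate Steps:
y = 24 (y = 4*6 = 24)
s(x, d) = 65/3 + x/3 (s(x, d) = (x + 65)/3 = (65 + x)/3 = 65/3 + x/3)
v = 24
O(1, v)*s(-60, -28) = (-1/1)*(65/3 + (⅓)*(-60)) = (-1*1)*(65/3 - 20) = -1*5/3 = -5/3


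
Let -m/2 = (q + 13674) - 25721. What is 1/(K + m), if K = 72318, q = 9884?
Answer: 1/76644 ≈ 1.3047e-5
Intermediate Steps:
m = 4326 (m = -2*((9884 + 13674) - 25721) = -2*(23558 - 25721) = -2*(-2163) = 4326)
1/(K + m) = 1/(72318 + 4326) = 1/76644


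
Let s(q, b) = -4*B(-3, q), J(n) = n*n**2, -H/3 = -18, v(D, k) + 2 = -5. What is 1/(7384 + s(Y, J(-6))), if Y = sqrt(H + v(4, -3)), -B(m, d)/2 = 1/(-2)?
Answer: 1/7380 ≈ 0.00013550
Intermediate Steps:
v(D, k) = -7 (v(D, k) = -2 - 5 = -7)
H = 54 (H = -3*(-18) = 54)
J(n) = n**3
B(m, d) = 1 (B(m, d) = -2/(-2) = -2*(-1/2) = 1)
Y = sqrt(47) (Y = sqrt(54 - 7) = sqrt(47) ≈ 6.8557)
s(q, b) = -4 (s(q, b) = -4*1 = -4)
1/(7384 + s(Y, J(-6))) = 1/(7384 - 4) = 1/7380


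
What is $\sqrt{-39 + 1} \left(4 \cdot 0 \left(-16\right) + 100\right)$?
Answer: $100 i \sqrt{38} \approx 616.44 i$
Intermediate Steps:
$\sqrt{-39 + 1} \left(4 \cdot 0 \left(-16\right) + 100\right) = \sqrt{-38} \left(0 \left(-16\right) + 100\right) = i \sqrt{38} \left(0 + 100\right) = i \sqrt{38} \cdot 100 = 100 i \sqrt{38}$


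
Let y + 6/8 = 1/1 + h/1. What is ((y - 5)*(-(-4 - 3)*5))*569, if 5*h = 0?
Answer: -378385/4 ≈ -94596.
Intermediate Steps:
h = 0 (h = (1/5)*0 = 0)
y = 1/4 (y = -3/4 + (1/1 + 0/1) = -3/4 + (1*1 + 0*1) = -3/4 + (1 + 0) = -3/4 + 1 = 1/4 ≈ 0.25000)
((y - 5)*(-(-4 - 3)*5))*569 = ((1/4 - 5)*(-(-4 - 3)*5))*569 = -(-19)*(-7*5)/4*569 = -(-19)*(-35)/4*569 = -19/4*35*569 = -665/4*569 = -378385/4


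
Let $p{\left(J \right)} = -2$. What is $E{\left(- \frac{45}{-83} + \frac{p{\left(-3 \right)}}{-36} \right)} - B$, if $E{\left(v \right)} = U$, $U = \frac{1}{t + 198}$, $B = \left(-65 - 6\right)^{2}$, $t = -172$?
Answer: $- \frac{131065}{26} \approx -5041.0$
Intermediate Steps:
$B = 5041$ ($B = \left(-71\right)^{2} = 5041$)
$U = \frac{1}{26}$ ($U = \frac{1}{-172 + 198} = \frac{1}{26} \approx 0.038462$)
$E{\left(v \right)} = \frac{1}{26}$
$E{\left(- \frac{45}{-83} + \frac{p{\left(-3 \right)}}{-36} \right)} - B = \frac{1}{26} - 5041 = - \frac{131065}{26}$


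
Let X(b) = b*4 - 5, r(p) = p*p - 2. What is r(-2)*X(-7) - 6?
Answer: -72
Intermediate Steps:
r(p) = -2 + p² (r(p) = p² - 2 = -2 + p²)
X(b) = -5 + 4*b (X(b) = 4*b - 5 = -5 + 4*b)
r(-2)*X(-7) - 6 = (-2 + (-2)²)*(-5 + 4*(-7)) - 6 = (-2 + 4)*(-5 - 28) - 6 = 2*(-33) - 6 = -66 - 6 = -72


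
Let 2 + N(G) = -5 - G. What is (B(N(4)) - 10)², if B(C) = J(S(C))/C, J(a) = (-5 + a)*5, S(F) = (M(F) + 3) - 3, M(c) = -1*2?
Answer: 5625/121 ≈ 46.488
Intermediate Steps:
M(c) = -2
N(G) = -7 - G (N(G) = -2 + (-5 - G) = -7 - G)
S(F) = -2 (S(F) = (-2 + 3) - 3 = 1 - 3 = -2)
J(a) = -25 + 5*a
B(C) = -35/C (B(C) = (-25 + 5*(-2))/C = (-25 - 10)/C = -35/C)
(B(N(4)) - 10)² = (-35/(-7 - 1*4) - 10)² = (-35/(-7 - 4) - 10)² = (-35/(-11) - 10)² = (-35*(-1/11) - 10)² = (35/11 - 10)² = (-75/11)² = 5625/121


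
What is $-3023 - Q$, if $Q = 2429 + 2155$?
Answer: $-7607$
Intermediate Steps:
$Q = 4584$
$-3023 - Q = -3023 - 4584 = -7607$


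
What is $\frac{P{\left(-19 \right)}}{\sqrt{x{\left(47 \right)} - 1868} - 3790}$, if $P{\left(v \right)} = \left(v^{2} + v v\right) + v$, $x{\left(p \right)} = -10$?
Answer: $- \frac{1332185}{7182989} - \frac{703 i \sqrt{1878}}{14365978} \approx -0.18546 - 0.0021206 i$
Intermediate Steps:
$P{\left(v \right)} = v + 2 v^{2}$ ($P{\left(v \right)} = \left(v^{2} + v^{2}\right) + v = 2 v^{2} + v = v + 2 v^{2}$)
$\frac{P{\left(-19 \right)}}{\sqrt{x{\left(47 \right)} - 1868} - 3790} = \frac{\left(-19\right) \left(1 + 2 \left(-19\right)\right)}{\sqrt{-10 - 1868} - 3790} = \frac{\left(-19\right) \left(1 - 38\right)}{\sqrt{-1878} - 3790} = \frac{\left(-19\right) \left(-37\right)}{i \sqrt{1878} - 3790} = \frac{703}{-3790 + i \sqrt{1878}}$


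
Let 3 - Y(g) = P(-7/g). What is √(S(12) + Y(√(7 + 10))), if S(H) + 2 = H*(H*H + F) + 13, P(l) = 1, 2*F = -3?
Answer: √1723 ≈ 41.509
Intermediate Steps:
F = -3/2 (F = (½)*(-3) = -3/2 ≈ -1.5000)
Y(g) = 2 (Y(g) = 3 - 1*1 = 3 - 1 = 2)
S(H) = 11 + H*(-3/2 + H²) (S(H) = -2 + (H*(H*H - 3/2) + 13) = -2 + (H*(H² - 3/2) + 13) = -2 + (H*(-3/2 + H²) + 13) = -2 + (13 + H*(-3/2 + H²)) = 11 + H*(-3/2 + H²))
√(S(12) + Y(√(7 + 10))) = √((11 + 12³ - 3/2*12) + 2) = √((11 + 1728 - 18) + 2) = √(1721 + 2) = √1723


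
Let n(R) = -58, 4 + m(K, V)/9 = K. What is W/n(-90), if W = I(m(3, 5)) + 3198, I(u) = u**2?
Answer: -3279/58 ≈ -56.534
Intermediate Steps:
m(K, V) = -36 + 9*K
W = 3279 (W = (-36 + 9*3)**2 + 3198 = (-36 + 27)**2 + 3198 = (-9)**2 + 3198 = 81 + 3198 = 3279)
W/n(-90) = 3279/(-58) = 3279*(-1/58) = -3279/58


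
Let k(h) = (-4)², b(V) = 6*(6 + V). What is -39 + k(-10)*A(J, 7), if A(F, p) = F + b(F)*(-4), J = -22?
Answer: 5753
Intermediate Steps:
b(V) = 36 + 6*V
k(h) = 16
A(F, p) = -144 - 23*F (A(F, p) = F + (36 + 6*F)*(-4) = F + (-144 - 24*F) = -144 - 23*F)
-39 + k(-10)*A(J, 7) = -39 + 16*(-144 - 23*(-22)) = -39 + 16*(-144 + 506) = -39 + 16*362 = -39 + 5792 = 5753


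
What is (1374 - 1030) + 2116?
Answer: 2460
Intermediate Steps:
(1374 - 1030) + 2116 = 344 + 2116 = 2460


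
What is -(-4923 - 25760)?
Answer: 30683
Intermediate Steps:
-(-4923 - 25760) = -1*(-30683) = 30683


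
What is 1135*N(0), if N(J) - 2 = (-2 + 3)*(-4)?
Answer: -2270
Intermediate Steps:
N(J) = -2 (N(J) = 2 + (-2 + 3)*(-4) = 2 + 1*(-4) = 2 - 4 = -2)
1135*N(0) = 1135*(-2) = -2270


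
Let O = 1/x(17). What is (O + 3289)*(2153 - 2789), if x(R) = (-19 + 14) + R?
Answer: -2091857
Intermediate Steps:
x(R) = -5 + R
O = 1/12 (O = 1/(-5 + 17) = 1/12 ≈ 0.083333)
(O + 3289)*(2153 - 2789) = (1/12 + 3289)*(2153 - 2789) = (39469/12)*(-636) = -2091857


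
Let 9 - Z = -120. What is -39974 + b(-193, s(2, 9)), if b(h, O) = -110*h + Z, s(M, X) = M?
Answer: -18615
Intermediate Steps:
Z = 129 (Z = 9 - 1*(-120) = 9 + 120 = 129)
b(h, O) = 129 - 110*h (b(h, O) = -110*h + 129 = 129 - 110*h)
-39974 + b(-193, s(2, 9)) = -39974 + (129 - 110*(-193)) = -39974 + (129 + 21230) = -39974 + 21359 = -18615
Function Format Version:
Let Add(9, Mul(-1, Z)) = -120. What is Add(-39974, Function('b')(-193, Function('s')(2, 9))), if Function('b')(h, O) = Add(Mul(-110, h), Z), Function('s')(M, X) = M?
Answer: -18615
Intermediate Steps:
Z = 129 (Z = Add(9, Mul(-1, -120)) = Add(9, 120) = 129)
Function('b')(h, O) = Add(129, Mul(-110, h)) (Function('b')(h, O) = Add(Mul(-110, h), 129) = Add(129, Mul(-110, h)))
Add(-39974, Function('b')(-193, Function('s')(2, 9))) = Add(-39974, Add(129, Mul(-110, -193))) = Add(-39974, Add(129, 21230)) = Add(-39974, 21359) = -18615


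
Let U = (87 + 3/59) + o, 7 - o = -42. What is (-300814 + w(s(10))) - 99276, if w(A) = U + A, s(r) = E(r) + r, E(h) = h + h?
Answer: -23595513/59 ≈ -3.9992e+5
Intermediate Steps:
o = 49 (o = 7 - 1*(-42) = 7 + 42 = 49)
U = 8027/59 (U = (87 + 3/59) + 49 = 5136/59 + 49 = 8027/59 ≈ 136.05)
E(h) = 2*h
s(r) = 3*r (s(r) = 2*r + r = 3*r)
w(A) = 8027/59 + A
(-300814 + w(s(10))) - 99276 = (-300814 + (8027/59 + 3*10)) - 99276 = (-300814 + (8027/59 + 30)) - 99276 = (-300814 + 9797/59) - 99276 = -17738229/59 - 99276 = -23595513/59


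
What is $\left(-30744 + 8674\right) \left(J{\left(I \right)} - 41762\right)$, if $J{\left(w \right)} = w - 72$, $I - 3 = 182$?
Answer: $919193430$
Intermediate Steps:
$I = 185$ ($I = 3 + 182 = 185$)
$J{\left(w \right)} = -72 + w$ ($J{\left(w \right)} = w - 72 = -72 + w$)
$\left(-30744 + 8674\right) \left(J{\left(I \right)} - 41762\right) = \left(-30744 + 8674\right) \left(\left(-72 + 185\right) - 41762\right) = - 22070 \left(113 - 41762\right) = \left(-22070\right) \left(-41649\right) = 919193430$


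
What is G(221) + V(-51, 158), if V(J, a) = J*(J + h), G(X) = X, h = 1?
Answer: 2771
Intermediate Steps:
V(J, a) = J*(1 + J) (V(J, a) = J*(J + 1) = J*(1 + J))
G(221) + V(-51, 158) = 221 - 51*(1 - 51) = 221 - 51*(-50) = 221 + 2550 = 2771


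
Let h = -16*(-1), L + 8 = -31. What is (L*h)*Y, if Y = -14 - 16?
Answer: 18720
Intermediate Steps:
L = -39 (L = -8 - 31 = -39)
h = 16
Y = -30
(L*h)*Y = -39*16*(-30) = -624*(-30) = 18720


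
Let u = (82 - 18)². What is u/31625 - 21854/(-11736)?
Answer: 369601703/185575500 ≈ 1.9917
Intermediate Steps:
u = 4096 (u = 64² = 4096)
u/31625 - 21854/(-11736) = 4096/31625 - 21854/(-11736) = 4096*(1/31625) - 21854*(-1/11736) = 4096/31625 + 10927/5868 = 369601703/185575500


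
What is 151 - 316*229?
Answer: -72213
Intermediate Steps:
151 - 316*229 = 151 - 72364 = -72213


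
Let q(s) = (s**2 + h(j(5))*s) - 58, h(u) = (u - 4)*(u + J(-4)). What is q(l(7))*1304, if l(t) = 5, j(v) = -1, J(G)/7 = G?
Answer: 902368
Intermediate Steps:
J(G) = 7*G
h(u) = (-28 + u)*(-4 + u) (h(u) = (u - 4)*(u + 7*(-4)) = (-4 + u)*(u - 28) = (-4 + u)*(-28 + u) = (-28 + u)*(-4 + u))
q(s) = -58 + s**2 + 145*s (q(s) = (s**2 + (112 + (-1)**2 - 32*(-1))*s) - 58 = (s**2 + (112 + 1 + 32)*s) - 58 = (s**2 + 145*s) - 58 = -58 + s**2 + 145*s)
q(l(7))*1304 = (-58 + 5**2 + 145*5)*1304 = (-58 + 25 + 725)*1304 = 692*1304 = 902368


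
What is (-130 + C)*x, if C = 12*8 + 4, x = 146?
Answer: -4380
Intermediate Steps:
C = 100 (C = 96 + 4 = 100)
(-130 + C)*x = (-130 + 100)*146 = -30*146 = -4380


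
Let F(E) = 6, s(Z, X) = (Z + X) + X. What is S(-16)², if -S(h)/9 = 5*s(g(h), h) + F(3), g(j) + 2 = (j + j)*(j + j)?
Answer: 1989516816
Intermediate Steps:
g(j) = -2 + 4*j² (g(j) = -2 + (j + j)*(j + j) = -2 + (2*j)*(2*j) = -2 + 4*j²)
s(Z, X) = Z + 2*X (s(Z, X) = (X + Z) + X = Z + 2*X)
S(h) = 36 - 180*h² - 90*h (S(h) = -9*(5*((-2 + 4*h²) + 2*h) + 6) = -9*(5*(-2 + 2*h + 4*h²) + 6) = -9*((-10 + 10*h + 20*h²) + 6) = -9*(-4 + 10*h + 20*h²) = 36 - 180*h² - 90*h)
S(-16)² = (36 - 180*(-16)² - 90*(-16))² = (36 - 180*256 + 1440)² = (36 - 46080 + 1440)² = (-44604)² = 1989516816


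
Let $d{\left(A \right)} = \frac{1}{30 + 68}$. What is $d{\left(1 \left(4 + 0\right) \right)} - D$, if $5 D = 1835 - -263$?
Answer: $- \frac{205599}{490} \approx -419.59$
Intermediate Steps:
$D = \frac{2098}{5}$ ($D = \frac{1835 - -263}{5} = \frac{1835 + 263}{5} = \frac{1}{5} \cdot 2098 = \frac{2098}{5} \approx 419.6$)
$d{\left(A \right)} = \frac{1}{98}$
$d{\left(1 \left(4 + 0\right) \right)} - D = \frac{1}{98} - \frac{2098}{5} = - \frac{205599}{490}$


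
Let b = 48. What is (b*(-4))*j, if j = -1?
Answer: 192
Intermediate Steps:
(b*(-4))*j = (48*(-4))*(-1) = -192*(-1) = 192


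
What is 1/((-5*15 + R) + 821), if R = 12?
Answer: 1/758 ≈ 0.0013193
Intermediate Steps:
1/((-5*15 + R) + 821) = 1/((-5*15 + 12) + 821) = 1/((-75 + 12) + 821) = 1/(-63 + 821) = 1/758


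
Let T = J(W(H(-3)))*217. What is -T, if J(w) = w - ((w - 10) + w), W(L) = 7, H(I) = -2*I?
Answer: -651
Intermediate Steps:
J(w) = 10 - w (J(w) = w - ((-10 + w) + w) = w - (-10 + 2*w) = w + (10 - 2*w) = 10 - w)
T = 651 (T = (10 - 1*7)*217 = (10 - 7)*217 = 3*217 = 651)
-T = -1*651 = -651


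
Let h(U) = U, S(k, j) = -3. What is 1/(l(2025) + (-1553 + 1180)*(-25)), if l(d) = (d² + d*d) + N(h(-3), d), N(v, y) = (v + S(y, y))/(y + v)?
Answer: 337/2766963774 ≈ 1.2179e-7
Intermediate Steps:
N(v, y) = (-3 + v)/(v + y) (N(v, y) = (v - 3)/(y + v) = (-3 + v)/(v + y))
l(d) = -6/(-3 + d) + 2*d² (l(d) = (d² + d*d) + (-3 - 3)/(-3 + d) = (d² + d²) - 6/(-3 + d) = 2*d² - 6/(-3 + d) = -6/(-3 + d) + 2*d²)
1/(l(2025) + (-1553 + 1180)*(-25)) = 1/(2*(-3 + 2025²*(-3 + 2025))/(-3 + 2025) + (-1553 + 1180)*(-25)) = 1/(2*(-3 + 4100625*2022)/2022 - 373*(-25)) = 1/(2*(1/2022)*(-3 + 8291463750) + 9325) = 1/(2*(1/2022)*8291463747 + 9325) = 1/(2763821249/337 + 9325) = 1/(2766963774/337) = 337/2766963774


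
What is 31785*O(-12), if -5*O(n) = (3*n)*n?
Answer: -2746224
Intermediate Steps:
O(n) = -3*n²/5 (O(n) = -3*n*n/5 = -3*n²/5)
31785*O(-12) = 31785*(-⅗*(-12)²) = 31785*(-⅗*144) = 31785*(-432/5) = -2746224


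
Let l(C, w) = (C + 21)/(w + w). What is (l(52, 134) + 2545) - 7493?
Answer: -1325991/268 ≈ -4947.7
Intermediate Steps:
l(C, w) = (21 + C)/(2*w) (l(C, w) = (21 + C)/((2*w)) = (21 + C)*(1/(2*w)) = (21 + C)/(2*w))
(l(52, 134) + 2545) - 7493 = ((½)*(21 + 52)/134 + 2545) - 7493 = ((½)*(1/134)*73 + 2545) - 7493 = (73/268 + 2545) - 7493 = 682133/268 - 7493 = -1325991/268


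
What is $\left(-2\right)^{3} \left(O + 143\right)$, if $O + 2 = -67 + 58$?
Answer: $-1056$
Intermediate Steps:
$O = -11$ ($O = -2 + \left(-67 + 58\right) = -2 - 9 = -11$)
$\left(-2\right)^{3} \left(O + 143\right) = \left(-2\right)^{3} \left(-11 + 143\right) = \left(-8\right) 132 = -1056$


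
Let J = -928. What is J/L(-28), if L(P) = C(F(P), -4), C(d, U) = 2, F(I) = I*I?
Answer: -464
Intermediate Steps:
F(I) = I**2
L(P) = 2
J/L(-28) = -928/2 = -928*1/2 = -464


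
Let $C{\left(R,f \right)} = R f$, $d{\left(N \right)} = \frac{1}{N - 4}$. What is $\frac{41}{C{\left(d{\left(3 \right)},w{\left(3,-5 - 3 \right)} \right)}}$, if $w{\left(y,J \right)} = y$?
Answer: $- \frac{41}{3} \approx -13.667$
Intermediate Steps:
$d{\left(N \right)} = \frac{1}{-4 + N}$
$\frac{41}{C{\left(d{\left(3 \right)},w{\left(3,-5 - 3 \right)} \right)}} = \frac{41}{\frac{1}{-4 + 3} \cdot 3} = \frac{41}{\frac{1}{-1} \cdot 3} = \frac{41}{\left(-1\right) 3} = \frac{41}{-3} = 41 \left(- \frac{1}{3}\right) = - \frac{41}{3}$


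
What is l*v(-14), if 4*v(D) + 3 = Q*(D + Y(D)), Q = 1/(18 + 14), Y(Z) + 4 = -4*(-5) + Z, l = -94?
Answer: 1269/16 ≈ 79.313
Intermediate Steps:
Y(Z) = 16 + Z (Y(Z) = -4 + (-4*(-5) + Z) = -4 + (20 + Z) = 16 + Z)
Q = 1/32 ≈ 0.031250
v(D) = -5/8 + D/64 (v(D) = -¾ + ((D + (16 + D))/32)/4 = -¾ + ((16 + 2*D)/32)/4 = -¾ + (½ + D/16)/4 = -¾ + (⅛ + D/64) = -5/8 + D/64)
l*v(-14) = -94*(-5/8 + (1/64)*(-14)) = -94*(-5/8 - 7/32) = -94*(-27/32) = 1269/16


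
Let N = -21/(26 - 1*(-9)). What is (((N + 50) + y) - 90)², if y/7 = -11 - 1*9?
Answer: 815409/25 ≈ 32616.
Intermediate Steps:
y = -140 (y = 7*(-11 - 1*9) = 7*(-11 - 9) = 7*(-20) = -140)
N = -⅗ (N = -21/(26 + 9) = -21/35 = -21*1/35 = -⅗ ≈ -0.60000)
(((N + 50) + y) - 90)² = (((-⅗ + 50) - 140) - 90)² = ((247/5 - 140) - 90)² = (-453/5 - 90)² = (-903/5)² = 815409/25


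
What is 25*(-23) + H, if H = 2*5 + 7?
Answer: -558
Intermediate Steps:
H = 17 (H = 10 + 7 = 17)
25*(-23) + H = 25*(-23) + 17 = -575 + 17 = -558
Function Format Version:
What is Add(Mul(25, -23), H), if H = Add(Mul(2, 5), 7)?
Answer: -558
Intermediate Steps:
H = 17 (H = Add(10, 7) = 17)
Add(Mul(25, -23), H) = Add(Mul(25, -23), 17) = Add(-575, 17) = -558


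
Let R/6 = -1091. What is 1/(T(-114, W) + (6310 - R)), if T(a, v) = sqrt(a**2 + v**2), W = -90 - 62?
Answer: 1/13046 ≈ 7.6652e-5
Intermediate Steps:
R = -6546 (R = 6*(-1091) = -6546)
W = -152
1/(T(-114, W) + (6310 - R)) = 1/(sqrt((-114)**2 + (-152)**2) + (6310 - 1*(-6546))) = 1/(sqrt(12996 + 23104) + (6310 + 6546)) = 1/(sqrt(36100) + 12856) = 1/(190 + 12856) = 1/13046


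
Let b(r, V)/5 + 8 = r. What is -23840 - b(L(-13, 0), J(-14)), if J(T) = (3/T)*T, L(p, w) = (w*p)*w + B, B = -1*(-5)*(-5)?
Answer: -23675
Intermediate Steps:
B = -25 (B = 5*(-5) = -25)
L(p, w) = -25 + p*w² (L(p, w) = (w*p)*w - 25 = (p*w)*w - 25 = p*w² - 25 = -25 + p*w²)
J(T) = 3
b(r, V) = -40 + 5*r
-23840 - b(L(-13, 0), J(-14)) = -23840 - (-40 + 5*(-25 - 13*0²)) = -23840 - (-40 + 5*(-25 - 13*0)) = -23840 - (-40 + 5*(-25 + 0)) = -23840 - (-40 + 5*(-25)) = -23840 - (-40 - 125) = -23840 - 1*(-165) = -23840 + 165 = -23675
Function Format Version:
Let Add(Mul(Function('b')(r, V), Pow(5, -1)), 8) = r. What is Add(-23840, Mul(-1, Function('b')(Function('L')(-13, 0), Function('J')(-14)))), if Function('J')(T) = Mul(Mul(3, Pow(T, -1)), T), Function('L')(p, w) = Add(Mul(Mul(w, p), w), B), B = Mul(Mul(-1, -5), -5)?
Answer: -23675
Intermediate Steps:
B = -25 (B = Mul(5, -5) = -25)
Function('L')(p, w) = Add(-25, Mul(p, Pow(w, 2))) (Function('L')(p, w) = Add(Mul(Mul(w, p), w), -25) = Add(Mul(Mul(p, w), w), -25) = Add(Mul(p, Pow(w, 2)), -25) = Add(-25, Mul(p, Pow(w, 2))))
Function('J')(T) = 3
Function('b')(r, V) = Add(-40, Mul(5, r))
Add(-23840, Mul(-1, Function('b')(Function('L')(-13, 0), Function('J')(-14)))) = Add(-23840, Mul(-1, Add(-40, Mul(5, Add(-25, Mul(-13, Pow(0, 2))))))) = Add(-23840, Mul(-1, Add(-40, Mul(5, Add(-25, Mul(-13, 0)))))) = Add(-23840, Mul(-1, Add(-40, Mul(5, Add(-25, 0))))) = Add(-23840, Mul(-1, Add(-40, Mul(5, -25)))) = Add(-23840, Mul(-1, Add(-40, -125))) = Add(-23840, Mul(-1, -165)) = Add(-23840, 165) = -23675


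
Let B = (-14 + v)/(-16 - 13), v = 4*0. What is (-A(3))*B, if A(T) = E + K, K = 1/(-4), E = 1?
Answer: -21/58 ≈ -0.36207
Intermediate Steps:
K = -1/4 ≈ -0.25000
v = 0
A(T) = 3/4 (A(T) = 1 - 1/4 = 3/4)
B = 14/29 (B = (-14 + 0)/(-16 - 13) = -14/(-29) = -14*(-1/29) = 14/29 ≈ 0.48276)
(-A(3))*B = -1*3/4*(14/29) = -3/4*14/29 = -21/58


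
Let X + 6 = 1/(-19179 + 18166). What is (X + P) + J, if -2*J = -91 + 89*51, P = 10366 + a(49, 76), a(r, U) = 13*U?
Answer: 9242611/1013 ≈ 9124.0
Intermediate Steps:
X = -6079/1013 (X = -6 + 1/(-19179 + 18166) = -6 + 1/(-1013) = -6 - 1/1013 = -6079/1013 ≈ -6.0010)
P = 11354 (P = 10366 + 13*76 = 10366 + 988 = 11354)
J = -2224 (J = -(-91 + 89*51)/2 = -(-91 + 4539)/2 = -1/2*4448 = -2224)
(X + P) + J = (-6079/1013 + 11354) - 2224 = 11495523/1013 - 2224 = 9242611/1013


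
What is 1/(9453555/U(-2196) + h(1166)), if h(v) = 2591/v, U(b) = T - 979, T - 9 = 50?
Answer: -107272/1102046141 ≈ -9.7339e-5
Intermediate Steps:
T = 59 (T = 9 + 50 = 59)
U(b) = -920 (U(b) = 59 - 979 = -920)
1/(9453555/U(-2196) + h(1166)) = 1/(9453555/(-920) + 2591/1166) = 1/(9453555*(-1/920) + 2591*(1/1166)) = 1/(-1890711/184 + 2591/1166) = 1/(-1102046141/107272) = -107272/1102046141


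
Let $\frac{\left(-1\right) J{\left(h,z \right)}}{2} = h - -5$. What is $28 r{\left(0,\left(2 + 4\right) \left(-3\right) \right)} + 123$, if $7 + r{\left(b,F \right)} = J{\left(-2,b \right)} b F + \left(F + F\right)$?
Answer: $-1081$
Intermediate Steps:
$J{\left(h,z \right)} = -10 - 2 h$ ($J{\left(h,z \right)} = - 2 \left(h - -5\right) = - 2 \left(h + 5\right) = - 2 \left(5 + h\right) = -10 - 2 h$)
$r{\left(b,F \right)} = -7 + 2 F - 6 F b$ ($r{\left(b,F \right)} = -7 + \left(\left(-10 - -4\right) b F + \left(F + F\right)\right) = -7 + \left(\left(-10 + 4\right) b F + 2 F\right) = -7 + \left(- 6 b F + 2 F\right) = -7 - \left(- 2 F + 6 F b\right) = -7 + 2 F - 6 F b$)
$28 r{\left(0,\left(2 + 4\right) \left(-3\right) \right)} + 123 = 28 \left(-7 + 2 \left(2 + 4\right) \left(-3\right) - 6 \left(2 + 4\right) \left(-3\right) 0\right) + 123 = 28 \left(-7 + 2 \cdot 6 \left(-3\right) - 6 \cdot 6 \left(-3\right) 0\right) + 123 = 28 \left(-7 + 2 \left(-18\right) - \left(-108\right) 0\right) + 123 = 28 \left(-7 - 36 + 0\right) + 123 = 28 \left(-43\right) + 123 = -1204 + 123 = -1081$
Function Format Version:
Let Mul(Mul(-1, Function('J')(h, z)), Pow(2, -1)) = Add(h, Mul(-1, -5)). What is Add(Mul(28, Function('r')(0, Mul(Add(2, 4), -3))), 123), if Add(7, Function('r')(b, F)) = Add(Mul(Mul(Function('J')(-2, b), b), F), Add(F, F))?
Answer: -1081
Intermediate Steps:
Function('J')(h, z) = Add(-10, Mul(-2, h)) (Function('J')(h, z) = Mul(-2, Add(h, Mul(-1, -5))) = Mul(-2, Add(h, 5)) = Mul(-2, Add(5, h)) = Add(-10, Mul(-2, h)))
Function('r')(b, F) = Add(-7, Mul(2, F), Mul(-6, F, b)) (Function('r')(b, F) = Add(-7, Add(Mul(Mul(Add(-10, Mul(-2, -2)), b), F), Add(F, F))) = Add(-7, Add(Mul(Mul(Add(-10, 4), b), F), Mul(2, F))) = Add(-7, Add(Mul(Mul(-6, b), F), Mul(2, F))) = Add(-7, Add(Mul(-6, F, b), Mul(2, F))) = Add(-7, Add(Mul(2, F), Mul(-6, F, b))) = Add(-7, Mul(2, F), Mul(-6, F, b)))
Add(Mul(28, Function('r')(0, Mul(Add(2, 4), -3))), 123) = Add(Mul(28, Add(-7, Mul(2, Mul(Add(2, 4), -3)), Mul(-6, Mul(Add(2, 4), -3), 0))), 123) = Add(Mul(28, Add(-7, Mul(2, Mul(6, -3)), Mul(-6, Mul(6, -3), 0))), 123) = Add(Mul(28, Add(-7, Mul(2, -18), Mul(-6, -18, 0))), 123) = Add(Mul(28, Add(-7, -36, 0)), 123) = Add(Mul(28, -43), 123) = Add(-1204, 123) = -1081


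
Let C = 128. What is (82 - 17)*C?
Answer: 8320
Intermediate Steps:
(82 - 17)*C = (82 - 17)*128 = 65*128 = 8320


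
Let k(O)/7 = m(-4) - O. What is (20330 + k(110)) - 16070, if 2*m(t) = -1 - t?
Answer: 7001/2 ≈ 3500.5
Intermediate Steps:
m(t) = -½ - t/2 (m(t) = (-1 - t)/2 = -½ - t/2)
k(O) = 21/2 - 7*O (k(O) = 7*((-½ - ½*(-4)) - O) = 7*((-½ + 2) - O) = 7*(3/2 - O) = 21/2 - 7*O)
(20330 + k(110)) - 16070 = (20330 + (21/2 - 7*110)) - 16070 = (20330 + (21/2 - 770)) - 16070 = (20330 - 1519/2) - 16070 = 39141/2 - 16070 = 7001/2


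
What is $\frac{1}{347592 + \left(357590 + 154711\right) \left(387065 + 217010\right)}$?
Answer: $\frac{1}{309468574167} \approx 3.2313 \cdot 10^{-12}$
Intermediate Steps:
$\frac{1}{347592 + \left(357590 + 154711\right) \left(387065 + 217010\right)} = \frac{1}{347592 + 512301 \cdot 604075} = \frac{1}{347592 + 309468226575} = \frac{1}{309468574167}$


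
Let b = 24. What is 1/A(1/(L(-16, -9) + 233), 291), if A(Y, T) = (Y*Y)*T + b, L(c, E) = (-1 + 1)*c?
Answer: 54289/1303227 ≈ 0.041657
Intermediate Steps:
L(c, E) = 0 (L(c, E) = 0*c = 0)
A(Y, T) = 24 + T*Y**2 (A(Y, T) = (Y*Y)*T + 24 = Y**2*T + 24 = T*Y**2 + 24 = 24 + T*Y**2)
1/A(1/(L(-16, -9) + 233), 291) = 1/(24 + 291*(1/(0 + 233))**2) = 1/(24 + 291*(1/233)**2) = 1/(24 + 291*(1/54289)) = 1/(24 + 291/54289) = 1/(1303227/54289) = 54289/1303227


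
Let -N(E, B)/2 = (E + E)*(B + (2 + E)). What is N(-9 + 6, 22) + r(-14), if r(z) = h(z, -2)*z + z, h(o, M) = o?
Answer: 434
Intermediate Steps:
r(z) = z + z² (r(z) = z*z + z = z² + z = z + z²)
N(E, B) = -4*E*(2 + B + E) (N(E, B) = -2*(E + E)*(B + (2 + E)) = -2*2*E*(2 + B + E) = -4*E*(2 + B + E))
N(-9 + 6, 22) + r(-14) = -4*(-9 + 6)*(2 + 22 + (-9 + 6)) - 14*(1 - 14) = -4*(-3)*(2 + 22 - 3) - 14*(-13) = -4*(-3)*21 + 182 = 252 + 182 = 434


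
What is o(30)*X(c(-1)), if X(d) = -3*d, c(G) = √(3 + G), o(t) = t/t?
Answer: -3*√2 ≈ -4.2426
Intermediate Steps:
o(t) = 1
o(30)*X(c(-1)) = 1*(-3*√(3 - 1)) = 1*(-3*√2) = -3*√2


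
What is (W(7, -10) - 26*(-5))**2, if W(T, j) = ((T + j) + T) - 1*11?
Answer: 15129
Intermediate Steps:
W(T, j) = -11 + j + 2*T (W(T, j) = (j + 2*T) - 11 = -11 + j + 2*T)
(W(7, -10) - 26*(-5))**2 = ((-11 - 10 + 2*7) - 26*(-5))**2 = ((-11 - 10 + 14) - 1*(-130))**2 = (-7 + 130)**2 = 123**2 = 15129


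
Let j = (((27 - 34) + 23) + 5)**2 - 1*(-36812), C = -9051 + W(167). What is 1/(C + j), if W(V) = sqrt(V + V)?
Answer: 14101/397676235 - sqrt(334)/795352470 ≈ 3.5436e-5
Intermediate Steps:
W(V) = sqrt(2)*sqrt(V) (W(V) = sqrt(2*V) = sqrt(2)*sqrt(V))
C = -9051 + sqrt(334) (C = -9051 + sqrt(2)*sqrt(167) = -9051 + sqrt(334) ≈ -9032.7)
j = 37253 (j = ((-7 + 23) + 5)**2 + 36812 = (16 + 5)**2 + 36812 = 21**2 + 36812 = 441 + 36812 = 37253)
1/(C + j) = 1/((-9051 + sqrt(334)) + 37253) = 1/(28202 + sqrt(334))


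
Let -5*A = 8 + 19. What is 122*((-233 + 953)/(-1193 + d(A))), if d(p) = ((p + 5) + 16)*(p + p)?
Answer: -2196000/34037 ≈ -64.518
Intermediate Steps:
A = -27/5 (A = -(8 + 19)/5 = -⅕*27 = -27/5 ≈ -5.4000)
d(p) = 2*p*(21 + p) (d(p) = ((5 + p) + 16)*(2*p) = (21 + p)*(2*p) = 2*p*(21 + p))
122*((-233 + 953)/(-1193 + d(A))) = 122*((-233 + 953)/(-1193 + 2*(-27/5)*(21 - 27/5))) = 122*(720/(-1193 + 2*(-27/5)*(78/5))) = 122*(720/(-1193 - 4212/25)) = 122*(720/(-34037/25)) = 122*(720*(-25/34037)) = 122*(-18000/34037) = -2196000/34037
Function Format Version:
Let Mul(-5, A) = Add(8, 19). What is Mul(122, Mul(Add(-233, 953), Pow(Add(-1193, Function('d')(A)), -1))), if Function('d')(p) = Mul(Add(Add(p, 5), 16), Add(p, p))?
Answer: Rational(-2196000, 34037) ≈ -64.518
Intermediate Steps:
A = Rational(-27, 5) (A = Mul(Rational(-1, 5), Add(8, 19)) = Mul(Rational(-1, 5), 27) = Rational(-27, 5) ≈ -5.4000)
Function('d')(p) = Mul(2, p, Add(21, p)) (Function('d')(p) = Mul(Add(Add(5, p), 16), Mul(2, p)) = Mul(Add(21, p), Mul(2, p)) = Mul(2, p, Add(21, p)))
Mul(122, Mul(Add(-233, 953), Pow(Add(-1193, Function('d')(A)), -1))) = Mul(122, Mul(Add(-233, 953), Pow(Add(-1193, Mul(2, Rational(-27, 5), Add(21, Rational(-27, 5)))), -1))) = Mul(122, Mul(720, Pow(Add(-1193, Mul(2, Rational(-27, 5), Rational(78, 5))), -1))) = Mul(122, Mul(720, Pow(Add(-1193, Rational(-4212, 25)), -1))) = Mul(122, Mul(720, Pow(Rational(-34037, 25), -1))) = Mul(122, Mul(720, Rational(-25, 34037))) = Mul(122, Rational(-18000, 34037)) = Rational(-2196000, 34037)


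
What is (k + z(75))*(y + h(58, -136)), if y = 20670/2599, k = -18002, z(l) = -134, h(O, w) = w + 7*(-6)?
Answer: 8015241472/2599 ≈ 3.0840e+6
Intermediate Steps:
h(O, w) = -42 + w (h(O, w) = w - 42 = -42 + w)
y = 20670/2599 (y = 20670*(1/2599) = 20670/2599 ≈ 7.9531)
(k + z(75))*(y + h(58, -136)) = (-18002 - 134)*(20670/2599 + (-42 - 136)) = -18136*(20670/2599 - 178) = -18136*(-441952/2599) = 8015241472/2599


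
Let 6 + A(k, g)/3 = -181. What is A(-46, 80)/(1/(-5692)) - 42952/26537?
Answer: 12105460556/3791 ≈ 3.1932e+6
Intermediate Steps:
A(k, g) = -561 (A(k, g) = -18 + 3*(-181) = -18 - 543 = -561)
A(-46, 80)/(1/(-5692)) - 42952/26537 = -561/(1/(-5692)) - 42952/26537 = -561/(-1/5692) - 42952*1/26537 = -561*(-5692) - 6136/3791 = 3193212 - 6136/3791 = 12105460556/3791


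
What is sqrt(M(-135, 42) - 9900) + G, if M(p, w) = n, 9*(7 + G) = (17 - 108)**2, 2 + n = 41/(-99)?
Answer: 8218/9 + I*sqrt(10783729)/33 ≈ 913.11 + 99.511*I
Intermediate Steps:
n = -239/99 (n = -2 + 41/(-99) = -2 + 41*(-1/99) = -2 - 41/99 = -239/99 ≈ -2.4141)
G = 8218/9 (G = -7 + (17 - 108)**2/9 = -7 + (1/9)*(-91)**2 = -7 + (1/9)*8281 = -7 + 8281/9 = 8218/9 ≈ 913.11)
M(p, w) = -239/99
sqrt(M(-135, 42) - 9900) + G = sqrt(-239/99 - 9900) + 8218/9 = sqrt(-980339/99) + 8218/9 = I*sqrt(10783729)/33 + 8218/9 = 8218/9 + I*sqrt(10783729)/33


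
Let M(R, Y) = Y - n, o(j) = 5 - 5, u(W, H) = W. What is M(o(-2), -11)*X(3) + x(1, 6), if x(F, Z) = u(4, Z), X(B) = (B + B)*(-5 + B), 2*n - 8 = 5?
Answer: 214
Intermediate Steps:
n = 13/2 (n = 4 + (½)*5 = 4 + 5/2 = 13/2 ≈ 6.5000)
o(j) = 0
M(R, Y) = -13/2 + Y (M(R, Y) = Y - 1*13/2 = Y - 13/2 = -13/2 + Y)
X(B) = 2*B*(-5 + B) (X(B) = (2*B)*(-5 + B) = 2*B*(-5 + B))
x(F, Z) = 4
M(o(-2), -11)*X(3) + x(1, 6) = (-13/2 - 11)*(2*3*(-5 + 3)) + 4 = -35*3*(-2) + 4 = -35/2*(-12) + 4 = 210 + 4 = 214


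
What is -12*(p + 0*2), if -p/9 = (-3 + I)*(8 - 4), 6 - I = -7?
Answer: 4320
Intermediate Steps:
I = 13 (I = 6 - 1*(-7) = 6 + 7 = 13)
p = -360 (p = -9*(-3 + 13)*(8 - 4) = -90*4 = -9*40 = -360)
-12*(p + 0*2) = -12*(-360 + 0*2) = -12*(-360 + 0) = -12*(-360) = 4320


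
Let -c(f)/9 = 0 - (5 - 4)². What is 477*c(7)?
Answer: 4293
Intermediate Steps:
c(f) = 9 (c(f) = -9*(0 - (5 - 4)²) = -9*(0 - 1*1²) = -9*(0 - 1*1) = -9*(0 - 1) = -9*(-1) = 9)
477*c(7) = 477*9 = 4293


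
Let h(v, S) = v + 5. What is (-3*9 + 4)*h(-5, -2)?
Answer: 0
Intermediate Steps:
h(v, S) = 5 + v
(-3*9 + 4)*h(-5, -2) = (-3*9 + 4)*(5 - 5) = (-27 + 4)*0 = -23*0 = 0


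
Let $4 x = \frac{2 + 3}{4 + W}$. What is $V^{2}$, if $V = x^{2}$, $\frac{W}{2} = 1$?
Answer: $\frac{625}{331776} \approx 0.0018838$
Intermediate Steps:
$W = 2$ ($W = 2 \cdot 1 = 2$)
$x = \frac{5}{24}$ ($x = \frac{\left(2 + 3\right) \frac{1}{4 + 2}}{4} = \frac{5 \cdot \frac{1}{6}}{4} = \frac{1}{4} \cdot \frac{5}{6} = \frac{5}{24} \approx 0.20833$)
$V = \frac{25}{576}$ ($V = \left(\frac{5}{24}\right)^{2} = \frac{25}{576} \approx 0.043403$)
$V^{2} = \left(\frac{25}{576}\right)^{2} = \frac{625}{331776}$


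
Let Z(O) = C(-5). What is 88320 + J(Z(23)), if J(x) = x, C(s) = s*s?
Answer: 88345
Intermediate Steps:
C(s) = s²
Z(O) = 25 (Z(O) = (-5)² = 25)
88320 + J(Z(23)) = 88320 + 25 = 88345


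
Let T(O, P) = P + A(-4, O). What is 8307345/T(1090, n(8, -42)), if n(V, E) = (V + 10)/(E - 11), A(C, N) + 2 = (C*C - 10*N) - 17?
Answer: -440289285/577877 ≈ -761.91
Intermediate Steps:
A(C, N) = -19 + C² - 10*N (A(C, N) = -2 + ((C*C - 10*N) - 17) = -2 + ((C² - 10*N) - 17) = -2 + (-17 + C² - 10*N) = -19 + C² - 10*N)
n(V, E) = (10 + V)/(-11 + E)
T(O, P) = -3 + P - 10*O (T(O, P) = P + (-19 + (-4)² - 10*O) = P + (-19 + 16 - 10*O) = P + (-3 - 10*O) = -3 + P - 10*O)
8307345/T(1090, n(8, -42)) = 8307345/(-3 + (10 + 8)/(-11 - 42) - 10*1090) = 8307345/(-3 + 18/(-53) - 10900) = 8307345/(-3 - 1/53*18 - 10900) = 8307345/(-3 - 18/53 - 10900) = 8307345/(-577877/53) = 8307345*(-53/577877) = -440289285/577877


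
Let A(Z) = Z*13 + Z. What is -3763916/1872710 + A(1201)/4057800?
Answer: -762086529943/379954131900 ≈ -2.0057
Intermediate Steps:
A(Z) = 14*Z (A(Z) = 13*Z + Z = 14*Z)
-3763916/1872710 + A(1201)/4057800 = -3763916/1872710 + (14*1201)/4057800 = -3763916*1/1872710 + 16814*(1/4057800) = -1881958/936355 + 8407/2028900 = -762086529943/379954131900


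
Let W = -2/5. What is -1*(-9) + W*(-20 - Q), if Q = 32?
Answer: 149/5 ≈ 29.800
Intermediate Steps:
W = -⅖ (W = (⅕)*(-2) = -⅖ ≈ -0.40000)
-1*(-9) + W*(-20 - Q) = -1*(-9) - 2*(-20 - 1*32)/5 = 9 - 2*(-20 - 32)/5 = 9 - ⅖*(-52) = 9 + 104/5 = 149/5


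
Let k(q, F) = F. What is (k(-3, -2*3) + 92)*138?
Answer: 11868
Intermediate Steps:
(k(-3, -2*3) + 92)*138 = (-2*3 + 92)*138 = (-6 + 92)*138 = 86*138 = 11868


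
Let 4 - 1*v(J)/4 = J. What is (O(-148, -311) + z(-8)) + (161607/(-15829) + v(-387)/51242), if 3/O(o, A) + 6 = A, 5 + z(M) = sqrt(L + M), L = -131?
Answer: -1952646066765/128560874453 + I*sqrt(139) ≈ -15.188 + 11.79*I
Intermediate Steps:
v(J) = 16 - 4*J
z(M) = -5 + sqrt(-131 + M)
O(o, A) = 3/(-6 + A)
(O(-148, -311) + z(-8)) + (161607/(-15829) + v(-387)/51242) = (3/(-6 - 311) + (-5 + sqrt(-131 - 8))) + (161607/(-15829) + (16 - 4*(-387))/51242) = (3/(-317) + (-5 + sqrt(-139))) + (161607*(-1/15829) + (16 + 1548)*(1/51242)) = (3*(-1/317) + (-5 + I*sqrt(139))) + (-161607/15829 + 1564*(1/51242)) = (-3/317 + (-5 + I*sqrt(139))) + (-161607/15829 + 782/25621) = (-1588/317 + I*sqrt(139)) - 4128154669/405554809 = -1952646066765/128560874453 + I*sqrt(139)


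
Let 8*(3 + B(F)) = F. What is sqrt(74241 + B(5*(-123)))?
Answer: 3*sqrt(131842)/4 ≈ 272.33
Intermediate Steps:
B(F) = -3 + F/8
sqrt(74241 + B(5*(-123))) = sqrt(74241 + (-3 + (5*(-123))/8)) = sqrt(74241 + (-3 + (1/8)*(-615))) = sqrt(74241 + (-3 - 615/8)) = sqrt(74241 - 639/8) = sqrt(593289/8) = 3*sqrt(131842)/4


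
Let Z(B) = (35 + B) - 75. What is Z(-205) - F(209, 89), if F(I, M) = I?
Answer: -454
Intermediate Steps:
Z(B) = -40 + B
Z(-205) - F(209, 89) = (-40 - 205) - 1*209 = -245 - 209 = -454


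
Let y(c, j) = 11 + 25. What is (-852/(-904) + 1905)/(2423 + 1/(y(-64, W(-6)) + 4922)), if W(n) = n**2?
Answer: 1067811897/1357495555 ≈ 0.78660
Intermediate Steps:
y(c, j) = 36
(-852/(-904) + 1905)/(2423 + 1/(y(-64, W(-6)) + 4922)) = (-852/(-904) + 1905)/(2423 + 1/(36 + 4922)) = (-852*(-1/904) + 1905)/(2423 + 1/4958) = (213/226 + 1905)/(2423 + 1/4958) = 430743/(226*(12013235/4958)) = (430743/226)*(4958/12013235) = 1067811897/1357495555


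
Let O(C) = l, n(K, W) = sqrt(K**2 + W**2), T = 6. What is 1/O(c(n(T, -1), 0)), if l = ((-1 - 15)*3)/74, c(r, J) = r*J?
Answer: -37/24 ≈ -1.5417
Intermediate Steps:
c(r, J) = J*r
l = -24/37 (l = -16*3*(1/74) = -48*1/74 = -24/37 ≈ -0.64865)
O(C) = -24/37
1/O(c(n(T, -1), 0)) = 1/(-24/37) = -37/24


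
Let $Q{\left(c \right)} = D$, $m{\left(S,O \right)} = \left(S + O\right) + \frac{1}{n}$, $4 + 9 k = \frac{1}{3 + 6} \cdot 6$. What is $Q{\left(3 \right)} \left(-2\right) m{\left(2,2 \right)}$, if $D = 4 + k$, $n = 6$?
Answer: $- \frac{2450}{81} \approx -30.247$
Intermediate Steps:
$k = - \frac{10}{27}$ ($k = - \frac{4}{9} + \frac{\frac{1}{3 + 6} \cdot 6}{9} = - \frac{4}{9} + \frac{\frac{1}{9} \cdot 6}{9} = - \frac{4}{9} + \frac{1}{9} \cdot \frac{2}{3} = - \frac{4}{9} + \frac{2}{27} = - \frac{10}{27} \approx -0.37037$)
$m{\left(S,O \right)} = \frac{1}{6} + O + S$ ($m{\left(S,O \right)} = \left(S + O\right) + \frac{1}{6} = \left(O + S\right) + \frac{1}{6} = \frac{1}{6} + O + S$)
$D = \frac{98}{27}$ ($D = 4 - \frac{10}{27} = \frac{98}{27} \approx 3.6296$)
$Q{\left(c \right)} = \frac{98}{27}$
$Q{\left(3 \right)} \left(-2\right) m{\left(2,2 \right)} = \frac{98}{27} \left(-2\right) \left(\frac{1}{6} + 2 + 2\right) = \left(- \frac{196}{27}\right) \frac{25}{6} = - \frac{2450}{81}$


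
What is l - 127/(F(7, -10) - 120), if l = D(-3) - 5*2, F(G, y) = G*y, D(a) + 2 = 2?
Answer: -1773/190 ≈ -9.3316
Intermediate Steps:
D(a) = 0 (D(a) = -2 + 2 = 0)
l = -10 (l = 0 - 5*2 = 0 - 10 = -10)
l - 127/(F(7, -10) - 120) = -10 - 127/(7*(-10) - 120) = -10 - 127/(-70 - 120) = -10 - 127/(-190) = -10 - 127*(-1/190) = -10 + 127/190 = -1773/190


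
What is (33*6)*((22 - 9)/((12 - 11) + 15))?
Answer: 1287/8 ≈ 160.88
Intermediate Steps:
(33*6)*((22 - 9)/((12 - 11) + 15)) = 198*(13/(1 + 15)) = 198*(13/16) = 1287/8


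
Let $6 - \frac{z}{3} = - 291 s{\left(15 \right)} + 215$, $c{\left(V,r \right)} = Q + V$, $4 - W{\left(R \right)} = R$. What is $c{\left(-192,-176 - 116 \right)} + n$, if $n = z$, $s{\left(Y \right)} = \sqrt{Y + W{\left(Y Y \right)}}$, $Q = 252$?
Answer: $-567 + 873 i \sqrt{206} \approx -567.0 + 12530.0 i$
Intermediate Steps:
$W{\left(R \right)} = 4 - R$
$s{\left(Y \right)} = \sqrt{4 + Y - Y^{2}}$ ($s{\left(Y \right)} = \sqrt{Y - \left(-4 + Y Y\right)} = \sqrt{Y - \left(-4 + Y^{2}\right)} = \sqrt{4 + Y - Y^{2}}$)
$c{\left(V,r \right)} = 252 + V$
$z = -627 + 873 i \sqrt{206}$ ($z = 18 - 3 \left(- 291 \sqrt{4 + 15 - 15^{2}} + 215\right) = 18 - 3 \left(- 291 \sqrt{4 + 15 - 225} + 215\right) = 18 - 3 \left(- 291 \sqrt{-206} + 215\right) = 18 - 3 \left(- 291 i \sqrt{206} + 215\right) = 18 - 3 \left(215 - 291 i \sqrt{206}\right) = 18 - \left(645 - 873 i \sqrt{206}\right) = -627 + 873 i \sqrt{206} \approx -627.0 + 12530.0 i$)
$n = -627 + 873 i \sqrt{206} \approx -627.0 + 12530.0 i$
$c{\left(-192,-176 - 116 \right)} + n = \left(252 - 192\right) - \left(627 - 873 i \sqrt{206}\right) = 60 - \left(627 - 873 i \sqrt{206}\right) = -567 + 873 i \sqrt{206}$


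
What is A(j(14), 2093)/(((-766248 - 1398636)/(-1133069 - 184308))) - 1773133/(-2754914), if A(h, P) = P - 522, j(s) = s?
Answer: 2852703311154805/2982034619988 ≈ 956.63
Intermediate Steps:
A(h, P) = -522 + P
A(j(14), 2093)/(((-766248 - 1398636)/(-1133069 - 184308))) - 1773133/(-2754914) = (-522 + 2093)/(((-766248 - 1398636)/(-1133069 - 184308))) - 1773133/(-2754914) = 1571/((-2164884/(-1317377))) - 1773133*(-1/2754914) = 1571/((-2164884*(-1/1317377))) + 1773133/2754914 = 1571/(2164884/1317377) + 1773133/2754914 = 1571*(1317377/2164884) + 1773133/2754914 = 2069599267/2164884 + 1773133/2754914 = 2852703311154805/2982034619988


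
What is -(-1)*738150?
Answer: 738150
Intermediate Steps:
-(-1)*738150 = -1*(-738150) = 738150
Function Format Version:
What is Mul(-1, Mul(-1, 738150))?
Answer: 738150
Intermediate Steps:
Mul(-1, Mul(-1, 738150)) = Mul(-1, -738150) = 738150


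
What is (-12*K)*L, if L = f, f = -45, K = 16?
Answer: 8640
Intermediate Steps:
L = -45
(-12*K)*L = -12*16*(-45) = -192*(-45) = 8640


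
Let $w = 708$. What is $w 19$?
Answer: $13452$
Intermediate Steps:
$w 19 = 708 \cdot 19 = 13452$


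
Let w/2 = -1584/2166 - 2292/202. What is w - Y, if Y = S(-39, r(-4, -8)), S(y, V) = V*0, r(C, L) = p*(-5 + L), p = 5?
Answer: -880740/36461 ≈ -24.156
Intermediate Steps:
r(C, L) = -25 + 5*L (r(C, L) = 5*(-5 + L) = -25 + 5*L)
S(y, V) = 0
Y = 0
w = -880740/36461 (w = 2*(-1584/2166 - 2292/202) = 2*(-1584*1/2166 - 2292*1/202) = 2*(-264/361 - 1146/101) = 2*(-440370/36461) = -880740/36461 ≈ -24.156)
w - Y = -880740/36461 - 1*0 = -880740/36461 + 0 = -880740/36461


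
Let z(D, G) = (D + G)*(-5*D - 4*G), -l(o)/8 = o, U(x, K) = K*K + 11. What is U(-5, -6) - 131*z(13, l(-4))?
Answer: 1137782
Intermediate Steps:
U(x, K) = 11 + K² (U(x, K) = K² + 11 = 11 + K²)
l(o) = -8*o
U(-5, -6) - 131*z(13, l(-4)) = (11 + (-6)²) - 131*(-5*13² - 4*(-8*(-4))² - 9*13*(-8*(-4))) = (11 + 36) - 131*(-5*169 - 4*32² - 9*13*32) = 47 - 131*(-845 - 4*1024 - 3744) = 47 - 131*(-845 - 4096 - 3744) = 47 - 131*(-8685) = 47 + 1137735 = 1137782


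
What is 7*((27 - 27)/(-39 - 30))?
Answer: 0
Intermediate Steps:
7*((27 - 27)/(-39 - 30)) = 7*(0/(-69)) = 7*(0*(-1/69)) = 7*0 = 0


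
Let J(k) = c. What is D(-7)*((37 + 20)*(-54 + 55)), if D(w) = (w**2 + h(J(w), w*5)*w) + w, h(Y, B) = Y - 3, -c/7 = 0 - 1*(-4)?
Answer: 14763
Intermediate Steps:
c = -28 (c = -7*(0 - 1*(-4)) = -7*(0 + 4) = -7*4 = -28)
J(k) = -28
h(Y, B) = -3 + Y
D(w) = w**2 - 30*w (D(w) = (w**2 + (-3 - 28)*w) + w = (w**2 - 31*w) + w = w**2 - 30*w)
D(-7)*((37 + 20)*(-54 + 55)) = (-7*(-30 - 7))*((37 + 20)*(-54 + 55)) = (-7*(-37))*(57*1) = 259*57 = 14763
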